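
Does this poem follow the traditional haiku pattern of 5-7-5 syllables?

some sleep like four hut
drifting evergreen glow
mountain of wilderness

No

Line 1: some(1) + sleep(1) + like(1) + four(1) + hut(1) = 5 ✓
Line 2: drifting(2) + evergreen(3) + glow(1) = 6 (expected 7)
Line 3: mountain(2) + of(1) + wilderness(3) = 6 (expected 5)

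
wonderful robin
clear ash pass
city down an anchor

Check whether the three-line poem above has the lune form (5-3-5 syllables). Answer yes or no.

No

Line 1: "wonderful robin": 3+2 = 5 ✓
Line 2: "clear ash pass": 1+1+1 = 3 ✓
Line 3: "city down an anchor": 2+1+1+2 = 6 (expected 5)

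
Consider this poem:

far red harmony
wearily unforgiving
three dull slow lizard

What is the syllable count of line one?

Line one: far (1), red (1), harmony (3) → 5

5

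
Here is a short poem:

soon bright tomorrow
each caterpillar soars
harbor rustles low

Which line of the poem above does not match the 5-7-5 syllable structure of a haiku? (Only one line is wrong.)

The second line

Line 1: "soon bright tomorrow": 1+1+3 = 5 ✓
Line 2: "each caterpillar soars": 1+4+1 = 6 (expected 7)
Line 3: "harbor rustles low": 2+2+1 = 5 ✓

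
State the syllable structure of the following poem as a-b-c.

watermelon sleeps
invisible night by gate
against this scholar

5-7-5

Line 1: watermelon(4) + sleeps(1) = 5
Line 2: invisible(4) + night(1) + by(1) + gate(1) = 7
Line 3: against(2) + this(1) + scholar(2) = 5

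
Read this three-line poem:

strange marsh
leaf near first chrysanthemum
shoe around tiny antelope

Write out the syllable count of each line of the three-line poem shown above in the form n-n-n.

2-7-8

Line 1: "strange marsh": 1+1 = 2
Line 2: "leaf near first chrysanthemum": 1+1+1+4 = 7
Line 3: "shoe around tiny antelope": 1+2+2+3 = 8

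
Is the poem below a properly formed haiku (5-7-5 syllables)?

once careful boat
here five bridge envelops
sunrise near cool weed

No

Line 1: "once careful boat": 1+2+1 = 4 (expected 5)
Line 2: "here five bridge envelops": 1+1+1+3 = 6 (expected 7)
Line 3: "sunrise near cool weed": 2+1+1+1 = 5 ✓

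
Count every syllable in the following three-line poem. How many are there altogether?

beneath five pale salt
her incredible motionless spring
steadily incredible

21

Line 1: "beneath five pale salt": 2+1+1+1 = 5
Line 2: "her incredible motionless spring": 1+4+3+1 = 9
Line 3: "steadily incredible": 3+4 = 7
Total: 5 + 9 + 7 = 21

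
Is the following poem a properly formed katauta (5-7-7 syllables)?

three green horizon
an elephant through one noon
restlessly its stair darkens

Yes

Line 1: three(1) + green(1) + horizon(3) = 5 ✓
Line 2: an(1) + elephant(3) + through(1) + one(1) + noon(1) = 7 ✓
Line 3: restlessly(3) + its(1) + stair(1) + darkens(2) = 7 ✓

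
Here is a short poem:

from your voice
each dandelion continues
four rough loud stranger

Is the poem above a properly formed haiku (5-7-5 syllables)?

No

Line 1: from(1) + your(1) + voice(1) = 3 (expected 5)
Line 2: each(1) + dandelion(4) + continues(3) = 8 (expected 7)
Line 3: four(1) + rough(1) + loud(1) + stranger(2) = 5 ✓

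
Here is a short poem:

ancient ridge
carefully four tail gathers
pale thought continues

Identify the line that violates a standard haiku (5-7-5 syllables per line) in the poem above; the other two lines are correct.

Line 1: ancient(2) + ridge(1) = 3 (expected 5)
Line 2: carefully(3) + four(1) + tail(1) + gathers(2) = 7 ✓
Line 3: pale(1) + thought(1) + continues(3) = 5 ✓

Line 1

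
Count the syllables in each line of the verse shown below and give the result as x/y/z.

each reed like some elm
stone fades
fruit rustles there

Line 1: each (1), reed (1), like (1), some (1), elm (1) → 5
Line 2: stone (1), fades (1) → 2
Line 3: fruit (1), rustles (2), there (1) → 4

5/2/4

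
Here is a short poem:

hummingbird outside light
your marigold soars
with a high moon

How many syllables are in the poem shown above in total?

Line 1: hummingbird (3), outside (2), light (1) → 6
Line 2: your (1), marigold (3), soars (1) → 5
Line 3: with (1), a (1), high (1), moon (1) → 4
Total: 6 + 5 + 4 = 15

15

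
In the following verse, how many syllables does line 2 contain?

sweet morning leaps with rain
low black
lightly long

2

Line 2: "low black": 1+1 = 2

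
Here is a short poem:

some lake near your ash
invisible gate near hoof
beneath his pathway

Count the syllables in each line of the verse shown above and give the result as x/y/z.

Line 1: some(1) + lake(1) + near(1) + your(1) + ash(1) = 5
Line 2: invisible(4) + gate(1) + near(1) + hoof(1) = 7
Line 3: beneath(2) + his(1) + pathway(2) = 5

5/7/5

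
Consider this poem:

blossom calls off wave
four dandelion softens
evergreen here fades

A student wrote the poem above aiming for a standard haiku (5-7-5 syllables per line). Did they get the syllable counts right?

Line 1: blossom(2) + calls(1) + off(1) + wave(1) = 5 ✓
Line 2: four(1) + dandelion(4) + softens(2) = 7 ✓
Line 3: evergreen(3) + here(1) + fades(1) = 5 ✓

Yes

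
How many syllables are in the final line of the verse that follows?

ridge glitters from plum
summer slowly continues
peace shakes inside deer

5

The final line: "peace shakes inside deer": 1+1+2+1 = 5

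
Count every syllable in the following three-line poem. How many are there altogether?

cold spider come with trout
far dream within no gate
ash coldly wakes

16

Line 1: "cold spider come with trout": 1+2+1+1+1 = 6
Line 2: "far dream within no gate": 1+1+2+1+1 = 6
Line 3: "ash coldly wakes": 1+2+1 = 4
Total: 6 + 6 + 4 = 16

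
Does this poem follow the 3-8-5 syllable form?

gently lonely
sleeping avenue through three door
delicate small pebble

No

Line 1: gently (2), lonely (2) → 4 (expected 3)
Line 2: sleeping (2), avenue (3), through (1), three (1), door (1) → 8 ✓
Line 3: delicate (3), small (1), pebble (2) → 6 (expected 5)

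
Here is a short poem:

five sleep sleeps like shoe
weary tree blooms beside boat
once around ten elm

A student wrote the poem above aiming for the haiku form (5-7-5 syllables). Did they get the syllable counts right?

Yes

Line 1: five(1) + sleep(1) + sleeps(1) + like(1) + shoe(1) = 5 ✓
Line 2: weary(2) + tree(1) + blooms(1) + beside(2) + boat(1) = 7 ✓
Line 3: once(1) + around(2) + ten(1) + elm(1) = 5 ✓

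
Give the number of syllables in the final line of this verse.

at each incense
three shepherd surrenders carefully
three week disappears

5

The final line: "three week disappears": 1+1+3 = 5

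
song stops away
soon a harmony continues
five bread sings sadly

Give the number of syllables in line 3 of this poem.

5

Line 3: "five bread sings sadly": 1+1+1+2 = 5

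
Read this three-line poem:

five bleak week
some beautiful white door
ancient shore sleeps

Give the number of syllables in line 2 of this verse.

6

Line 2: some (1), beautiful (3), white (1), door (1) → 6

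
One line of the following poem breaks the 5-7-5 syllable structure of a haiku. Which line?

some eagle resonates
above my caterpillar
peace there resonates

Line 1

Line 1: some (1), eagle (2), resonates (3) → 6 (expected 5)
Line 2: above (2), my (1), caterpillar (4) → 7 ✓
Line 3: peace (1), there (1), resonates (3) → 5 ✓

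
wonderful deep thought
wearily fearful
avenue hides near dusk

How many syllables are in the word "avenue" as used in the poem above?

"avenue" has 3 syllables.

3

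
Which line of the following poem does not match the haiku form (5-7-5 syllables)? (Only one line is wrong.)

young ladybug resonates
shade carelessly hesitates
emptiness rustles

The first line

Line 1: young(1) + ladybug(3) + resonates(3) = 7 (expected 5)
Line 2: shade(1) + carelessly(3) + hesitates(3) = 7 ✓
Line 3: emptiness(3) + rustles(2) = 5 ✓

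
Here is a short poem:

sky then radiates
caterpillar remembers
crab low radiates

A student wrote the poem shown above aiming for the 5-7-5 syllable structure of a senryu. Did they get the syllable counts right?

Line 1: sky (1), then (1), radiates (3) → 5 ✓
Line 2: caterpillar (4), remembers (3) → 7 ✓
Line 3: crab (1), low (1), radiates (3) → 5 ✓

Yes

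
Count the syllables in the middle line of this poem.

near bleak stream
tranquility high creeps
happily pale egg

The middle line: tranquility (4), high (1), creeps (1) → 6

6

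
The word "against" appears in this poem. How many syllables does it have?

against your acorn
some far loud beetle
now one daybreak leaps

"against" has 2 syllables.

2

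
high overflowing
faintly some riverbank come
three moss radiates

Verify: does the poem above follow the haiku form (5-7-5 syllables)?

Yes

Line 1: high (1), overflowing (4) → 5 ✓
Line 2: faintly (2), some (1), riverbank (3), come (1) → 7 ✓
Line 3: three (1), moss (1), radiates (3) → 5 ✓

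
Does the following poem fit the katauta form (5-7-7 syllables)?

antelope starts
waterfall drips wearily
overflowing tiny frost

No

Line 1: antelope(3) + starts(1) = 4 (expected 5)
Line 2: waterfall(3) + drips(1) + wearily(3) = 7 ✓
Line 3: overflowing(4) + tiny(2) + frost(1) = 7 ✓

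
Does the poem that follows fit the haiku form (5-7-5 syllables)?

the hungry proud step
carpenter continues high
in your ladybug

Line 1: the (1), hungry (2), proud (1), step (1) → 5 ✓
Line 2: carpenter (3), continues (3), high (1) → 7 ✓
Line 3: in (1), your (1), ladybug (3) → 5 ✓

Yes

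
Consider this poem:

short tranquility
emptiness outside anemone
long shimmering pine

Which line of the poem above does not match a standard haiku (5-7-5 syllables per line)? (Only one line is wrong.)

Line 1: short(1) + tranquility(4) = 5 ✓
Line 2: emptiness(3) + outside(2) + anemone(4) = 9 (expected 7)
Line 3: long(1) + shimmering(3) + pine(1) = 5 ✓

Line 2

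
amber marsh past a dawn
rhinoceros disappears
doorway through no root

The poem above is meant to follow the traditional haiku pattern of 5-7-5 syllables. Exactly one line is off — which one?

Line 1: "amber marsh past a dawn": 2+1+1+1+1 = 6 (expected 5)
Line 2: "rhinoceros disappears": 4+3 = 7 ✓
Line 3: "doorway through no root": 2+1+1+1 = 5 ✓

The first line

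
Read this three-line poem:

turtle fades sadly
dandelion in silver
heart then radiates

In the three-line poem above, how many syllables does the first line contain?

5

The first line: "turtle fades sadly": 2+1+2 = 5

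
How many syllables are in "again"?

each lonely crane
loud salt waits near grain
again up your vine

2

"again" has 2 syllables.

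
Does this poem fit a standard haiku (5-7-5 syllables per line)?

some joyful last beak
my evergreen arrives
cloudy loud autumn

No

Line 1: some(1) + joyful(2) + last(1) + beak(1) = 5 ✓
Line 2: my(1) + evergreen(3) + arrives(2) = 6 (expected 7)
Line 3: cloudy(2) + loud(1) + autumn(2) = 5 ✓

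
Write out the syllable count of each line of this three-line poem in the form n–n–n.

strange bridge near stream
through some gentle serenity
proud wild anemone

4–8–6

Line 1: strange (1), bridge (1), near (1), stream (1) → 4
Line 2: through (1), some (1), gentle (2), serenity (4) → 8
Line 3: proud (1), wild (1), anemone (4) → 6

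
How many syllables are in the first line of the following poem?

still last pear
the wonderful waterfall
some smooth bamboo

3

The first line: "still last pear": 1+1+1 = 3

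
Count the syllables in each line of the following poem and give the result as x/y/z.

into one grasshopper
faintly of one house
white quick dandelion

Line 1: into(2) + one(1) + grasshopper(3) = 6
Line 2: faintly(2) + of(1) + one(1) + house(1) = 5
Line 3: white(1) + quick(1) + dandelion(4) = 6

6/5/6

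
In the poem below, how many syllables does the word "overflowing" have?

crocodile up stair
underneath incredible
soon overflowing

4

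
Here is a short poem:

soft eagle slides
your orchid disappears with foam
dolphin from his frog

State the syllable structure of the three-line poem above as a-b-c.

Line 1: soft (1), eagle (2), slides (1) → 4
Line 2: your (1), orchid (2), disappears (3), with (1), foam (1) → 8
Line 3: dolphin (2), from (1), his (1), frog (1) → 5

4-8-5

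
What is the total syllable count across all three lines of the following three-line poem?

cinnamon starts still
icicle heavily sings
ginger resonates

17

Line 1: "cinnamon starts still": 3+1+1 = 5
Line 2: "icicle heavily sings": 3+3+1 = 7
Line 3: "ginger resonates": 2+3 = 5
Total: 5 + 7 + 5 = 17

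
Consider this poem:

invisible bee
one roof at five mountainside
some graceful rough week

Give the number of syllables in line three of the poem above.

Line three: some(1) + graceful(2) + rough(1) + week(1) = 5

5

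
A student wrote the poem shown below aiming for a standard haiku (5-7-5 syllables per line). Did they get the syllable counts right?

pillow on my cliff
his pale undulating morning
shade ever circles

No

Line 1: pillow (2), on (1), my (1), cliff (1) → 5 ✓
Line 2: his (1), pale (1), undulating (4), morning (2) → 8 (expected 7)
Line 3: shade (1), ever (2), circles (2) → 5 ✓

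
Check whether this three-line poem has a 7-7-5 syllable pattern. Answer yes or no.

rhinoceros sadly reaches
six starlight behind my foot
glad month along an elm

Line 1: "rhinoceros sadly reaches": 4+2+2 = 8 (expected 7)
Line 2: "six starlight behind my foot": 1+2+2+1+1 = 7 ✓
Line 3: "glad month along an elm": 1+1+2+1+1 = 6 (expected 5)

No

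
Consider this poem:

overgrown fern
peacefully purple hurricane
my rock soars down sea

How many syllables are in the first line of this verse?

4

The first line: overgrown(3) + fern(1) = 4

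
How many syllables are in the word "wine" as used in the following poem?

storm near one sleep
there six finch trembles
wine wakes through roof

1

"wine" has 1 syllable.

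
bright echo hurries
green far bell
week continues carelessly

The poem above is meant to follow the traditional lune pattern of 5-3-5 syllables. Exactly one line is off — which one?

Line 1: bright(1) + echo(2) + hurries(2) = 5 ✓
Line 2: green(1) + far(1) + bell(1) = 3 ✓
Line 3: week(1) + continues(3) + carelessly(3) = 7 (expected 5)

The third line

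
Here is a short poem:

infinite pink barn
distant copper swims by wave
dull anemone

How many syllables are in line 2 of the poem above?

7

Line 2: "distant copper swims by wave": 2+2+1+1+1 = 7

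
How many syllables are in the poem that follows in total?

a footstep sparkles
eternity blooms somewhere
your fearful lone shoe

17

Line 1: "a footstep sparkles": 1+2+2 = 5
Line 2: "eternity blooms somewhere": 4+1+2 = 7
Line 3: "your fearful lone shoe": 1+2+1+1 = 5
Total: 5 + 7 + 5 = 17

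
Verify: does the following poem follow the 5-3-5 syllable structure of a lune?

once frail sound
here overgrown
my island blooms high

Line 1: once(1) + frail(1) + sound(1) = 3 (expected 5)
Line 2: here(1) + overgrown(3) = 4 (expected 3)
Line 3: my(1) + island(2) + blooms(1) + high(1) = 5 ✓

No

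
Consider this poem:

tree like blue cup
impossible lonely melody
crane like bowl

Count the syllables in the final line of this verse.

3

The final line: crane (1), like (1), bowl (1) → 3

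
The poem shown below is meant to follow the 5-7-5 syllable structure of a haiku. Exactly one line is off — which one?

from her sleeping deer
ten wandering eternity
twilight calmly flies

Line 1: from (1), her (1), sleeping (2), deer (1) → 5 ✓
Line 2: ten (1), wandering (3), eternity (4) → 8 (expected 7)
Line 3: twilight (2), calmly (2), flies (1) → 5 ✓

The second line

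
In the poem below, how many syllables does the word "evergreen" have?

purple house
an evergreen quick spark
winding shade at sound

3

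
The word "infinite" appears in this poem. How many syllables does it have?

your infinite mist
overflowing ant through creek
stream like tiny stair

"infinite" has 3 syllables.

3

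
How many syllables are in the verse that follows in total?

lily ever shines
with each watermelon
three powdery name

Line 1: "lily ever shines": 2+2+1 = 5
Line 2: "with each watermelon": 1+1+4 = 6
Line 3: "three powdery name": 1+3+1 = 5
Total: 5 + 6 + 5 = 16

16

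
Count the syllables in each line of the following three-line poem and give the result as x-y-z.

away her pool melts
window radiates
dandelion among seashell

5-5-8

Line 1: away (2), her (1), pool (1), melts (1) → 5
Line 2: window (2), radiates (3) → 5
Line 3: dandelion (4), among (2), seashell (2) → 8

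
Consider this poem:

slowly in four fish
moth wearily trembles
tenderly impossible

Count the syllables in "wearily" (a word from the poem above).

"wearily" has 3 syllables.

3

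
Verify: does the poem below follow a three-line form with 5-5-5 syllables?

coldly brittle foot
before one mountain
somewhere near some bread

Line 1: coldly (2), brittle (2), foot (1) → 5 ✓
Line 2: before (2), one (1), mountain (2) → 5 ✓
Line 3: somewhere (2), near (1), some (1), bread (1) → 5 ✓

Yes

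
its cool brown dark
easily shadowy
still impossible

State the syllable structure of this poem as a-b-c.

4-6-5

Line 1: its(1) + cool(1) + brown(1) + dark(1) = 4
Line 2: easily(3) + shadowy(3) = 6
Line 3: still(1) + impossible(4) = 5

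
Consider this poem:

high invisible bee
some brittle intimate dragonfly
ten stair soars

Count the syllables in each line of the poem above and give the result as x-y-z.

6-9-3

Line 1: high(1) + invisible(4) + bee(1) = 6
Line 2: some(1) + brittle(2) + intimate(3) + dragonfly(3) = 9
Line 3: ten(1) + stair(1) + soars(1) = 3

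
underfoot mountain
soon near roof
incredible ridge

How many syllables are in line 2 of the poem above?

Line 2: soon(1) + near(1) + roof(1) = 3

3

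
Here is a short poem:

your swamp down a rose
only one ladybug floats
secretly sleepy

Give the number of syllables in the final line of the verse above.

The final line: secretly (3), sleepy (2) → 5

5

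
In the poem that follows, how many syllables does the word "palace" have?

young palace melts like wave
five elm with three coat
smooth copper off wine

"palace" has 2 syllables.

2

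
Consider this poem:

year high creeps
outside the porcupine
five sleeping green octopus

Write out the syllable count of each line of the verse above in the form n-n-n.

3-6-7

Line 1: year (1), high (1), creeps (1) → 3
Line 2: outside (2), the (1), porcupine (3) → 6
Line 3: five (1), sleeping (2), green (1), octopus (3) → 7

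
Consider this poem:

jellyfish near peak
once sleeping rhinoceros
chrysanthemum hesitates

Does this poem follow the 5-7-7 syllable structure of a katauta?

Line 1: jellyfish(3) + near(1) + peak(1) = 5 ✓
Line 2: once(1) + sleeping(2) + rhinoceros(4) = 7 ✓
Line 3: chrysanthemum(4) + hesitates(3) = 7 ✓

Yes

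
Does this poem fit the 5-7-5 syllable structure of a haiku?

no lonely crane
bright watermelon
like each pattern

No

Line 1: no(1) + lonely(2) + crane(1) = 4 (expected 5)
Line 2: bright(1) + watermelon(4) = 5 (expected 7)
Line 3: like(1) + each(1) + pattern(2) = 4 (expected 5)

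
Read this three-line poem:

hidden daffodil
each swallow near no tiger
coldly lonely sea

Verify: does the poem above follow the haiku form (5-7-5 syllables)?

Line 1: "hidden daffodil": 2+3 = 5 ✓
Line 2: "each swallow near no tiger": 1+2+1+1+2 = 7 ✓
Line 3: "coldly lonely sea": 2+2+1 = 5 ✓

Yes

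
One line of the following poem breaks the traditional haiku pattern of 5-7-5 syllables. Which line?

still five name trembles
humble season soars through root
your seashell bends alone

Line 1: still(1) + five(1) + name(1) + trembles(2) = 5 ✓
Line 2: humble(2) + season(2) + soars(1) + through(1) + root(1) = 7 ✓
Line 3: your(1) + seashell(2) + bends(1) + alone(2) = 6 (expected 5)

The third line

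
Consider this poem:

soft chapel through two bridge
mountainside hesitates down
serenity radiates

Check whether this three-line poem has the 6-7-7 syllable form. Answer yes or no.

Yes

Line 1: soft(1) + chapel(2) + through(1) + two(1) + bridge(1) = 6 ✓
Line 2: mountainside(3) + hesitates(3) + down(1) = 7 ✓
Line 3: serenity(4) + radiates(3) = 7 ✓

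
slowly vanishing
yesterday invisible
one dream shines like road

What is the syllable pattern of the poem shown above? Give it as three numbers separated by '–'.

5–7–5

Line 1: slowly(2) + vanishing(3) = 5
Line 2: yesterday(3) + invisible(4) = 7
Line 3: one(1) + dream(1) + shines(1) + like(1) + road(1) = 5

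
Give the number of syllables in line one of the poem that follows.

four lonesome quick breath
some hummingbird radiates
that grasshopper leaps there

5

Line one: four(1) + lonesome(2) + quick(1) + breath(1) = 5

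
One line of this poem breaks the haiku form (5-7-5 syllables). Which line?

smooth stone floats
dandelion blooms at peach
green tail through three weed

Line 1

Line 1: "smooth stone floats": 1+1+1 = 3 (expected 5)
Line 2: "dandelion blooms at peach": 4+1+1+1 = 7 ✓
Line 3: "green tail through three weed": 1+1+1+1+1 = 5 ✓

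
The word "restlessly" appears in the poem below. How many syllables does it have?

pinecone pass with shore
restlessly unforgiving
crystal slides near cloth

3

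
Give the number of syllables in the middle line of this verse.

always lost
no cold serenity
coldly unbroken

6

The middle line: no (1), cold (1), serenity (4) → 6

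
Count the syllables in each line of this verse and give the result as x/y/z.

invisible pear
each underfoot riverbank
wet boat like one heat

Line 1: invisible(4) + pear(1) = 5
Line 2: each(1) + underfoot(3) + riverbank(3) = 7
Line 3: wet(1) + boat(1) + like(1) + one(1) + heat(1) = 5

5/7/5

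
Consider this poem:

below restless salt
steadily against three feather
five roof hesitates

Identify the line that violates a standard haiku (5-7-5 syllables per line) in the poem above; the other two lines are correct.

The second line

Line 1: "below restless salt": 2+2+1 = 5 ✓
Line 2: "steadily against three feather": 3+2+1+2 = 8 (expected 7)
Line 3: "five roof hesitates": 1+1+3 = 5 ✓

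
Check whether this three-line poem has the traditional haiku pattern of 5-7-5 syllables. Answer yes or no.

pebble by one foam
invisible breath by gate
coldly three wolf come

Yes

Line 1: "pebble by one foam": 2+1+1+1 = 5 ✓
Line 2: "invisible breath by gate": 4+1+1+1 = 7 ✓
Line 3: "coldly three wolf come": 2+1+1+1 = 5 ✓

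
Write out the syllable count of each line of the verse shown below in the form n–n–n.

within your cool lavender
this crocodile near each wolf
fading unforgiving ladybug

7–7–9

Line 1: "within your cool lavender": 2+1+1+3 = 7
Line 2: "this crocodile near each wolf": 1+3+1+1+1 = 7
Line 3: "fading unforgiving ladybug": 2+4+3 = 9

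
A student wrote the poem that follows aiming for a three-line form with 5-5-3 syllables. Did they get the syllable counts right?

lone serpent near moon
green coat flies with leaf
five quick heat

Line 1: lone (1), serpent (2), near (1), moon (1) → 5 ✓
Line 2: green (1), coat (1), flies (1), with (1), leaf (1) → 5 ✓
Line 3: five (1), quick (1), heat (1) → 3 ✓

Yes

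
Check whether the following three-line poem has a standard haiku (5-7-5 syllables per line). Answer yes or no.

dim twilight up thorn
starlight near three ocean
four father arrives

No

Line 1: "dim twilight up thorn": 1+2+1+1 = 5 ✓
Line 2: "starlight near three ocean": 2+1+1+2 = 6 (expected 7)
Line 3: "four father arrives": 1+2+2 = 5 ✓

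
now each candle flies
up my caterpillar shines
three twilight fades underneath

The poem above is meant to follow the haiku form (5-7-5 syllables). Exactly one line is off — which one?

Line 1: now (1), each (1), candle (2), flies (1) → 5 ✓
Line 2: up (1), my (1), caterpillar (4), shines (1) → 7 ✓
Line 3: three (1), twilight (2), fades (1), underneath (3) → 7 (expected 5)

Line 3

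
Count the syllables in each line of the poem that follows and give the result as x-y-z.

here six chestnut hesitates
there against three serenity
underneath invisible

7-8-7

Line 1: here(1) + six(1) + chestnut(2) + hesitates(3) = 7
Line 2: there(1) + against(2) + three(1) + serenity(4) = 8
Line 3: underneath(3) + invisible(4) = 7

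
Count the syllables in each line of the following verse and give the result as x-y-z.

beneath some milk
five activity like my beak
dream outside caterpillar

Line 1: "beneath some milk": 2+1+1 = 4
Line 2: "five activity like my beak": 1+4+1+1+1 = 8
Line 3: "dream outside caterpillar": 1+2+4 = 7

4-8-7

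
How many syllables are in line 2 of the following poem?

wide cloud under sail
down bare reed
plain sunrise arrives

3

Line 2: "down bare reed": 1+1+1 = 3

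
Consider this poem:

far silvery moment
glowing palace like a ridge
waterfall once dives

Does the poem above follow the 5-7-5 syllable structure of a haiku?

Line 1: far (1), silvery (3), moment (2) → 6 (expected 5)
Line 2: glowing (2), palace (2), like (1), a (1), ridge (1) → 7 ✓
Line 3: waterfall (3), once (1), dives (1) → 5 ✓

No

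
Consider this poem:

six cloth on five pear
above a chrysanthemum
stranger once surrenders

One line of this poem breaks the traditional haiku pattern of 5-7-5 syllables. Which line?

The third line

Line 1: "six cloth on five pear": 1+1+1+1+1 = 5 ✓
Line 2: "above a chrysanthemum": 2+1+4 = 7 ✓
Line 3: "stranger once surrenders": 2+1+3 = 6 (expected 5)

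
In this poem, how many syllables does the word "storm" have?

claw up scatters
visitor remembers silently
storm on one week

1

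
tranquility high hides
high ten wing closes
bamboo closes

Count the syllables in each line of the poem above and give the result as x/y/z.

6/5/4

Line 1: tranquility(4) + high(1) + hides(1) = 6
Line 2: high(1) + ten(1) + wing(1) + closes(2) = 5
Line 3: bamboo(2) + closes(2) = 4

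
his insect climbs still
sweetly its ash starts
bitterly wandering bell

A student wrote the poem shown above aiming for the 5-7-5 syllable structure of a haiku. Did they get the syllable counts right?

Line 1: his (1), insect (2), climbs (1), still (1) → 5 ✓
Line 2: sweetly (2), its (1), ash (1), starts (1) → 5 (expected 7)
Line 3: bitterly (3), wandering (3), bell (1) → 7 (expected 5)

No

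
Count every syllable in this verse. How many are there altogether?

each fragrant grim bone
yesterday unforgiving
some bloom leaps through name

Line 1: each(1) + fragrant(2) + grim(1) + bone(1) = 5
Line 2: yesterday(3) + unforgiving(4) = 7
Line 3: some(1) + bloom(1) + leaps(1) + through(1) + name(1) = 5
Total: 5 + 7 + 5 = 17

17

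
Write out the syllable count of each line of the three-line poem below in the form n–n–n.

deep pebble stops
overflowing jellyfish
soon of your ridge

4–7–4

Line 1: "deep pebble stops": 1+2+1 = 4
Line 2: "overflowing jellyfish": 4+3 = 7
Line 3: "soon of your ridge": 1+1+1+1 = 4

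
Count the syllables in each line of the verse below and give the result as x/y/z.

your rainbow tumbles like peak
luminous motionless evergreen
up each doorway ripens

7/9/6

Line 1: your(1) + rainbow(2) + tumbles(2) + like(1) + peak(1) = 7
Line 2: luminous(3) + motionless(3) + evergreen(3) = 9
Line 3: up(1) + each(1) + doorway(2) + ripens(2) = 6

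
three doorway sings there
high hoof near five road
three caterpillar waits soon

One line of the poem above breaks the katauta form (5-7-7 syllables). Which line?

The second line

Line 1: three(1) + doorway(2) + sings(1) + there(1) = 5 ✓
Line 2: high(1) + hoof(1) + near(1) + five(1) + road(1) = 5 (expected 7)
Line 3: three(1) + caterpillar(4) + waits(1) + soon(1) = 7 ✓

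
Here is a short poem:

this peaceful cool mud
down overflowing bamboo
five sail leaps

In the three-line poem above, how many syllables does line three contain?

3

Line three: five(1) + sail(1) + leaps(1) = 3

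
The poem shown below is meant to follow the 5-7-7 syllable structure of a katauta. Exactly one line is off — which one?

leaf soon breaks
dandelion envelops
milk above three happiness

Line 1

Line 1: leaf (1), soon (1), breaks (1) → 3 (expected 5)
Line 2: dandelion (4), envelops (3) → 7 ✓
Line 3: milk (1), above (2), three (1), happiness (3) → 7 ✓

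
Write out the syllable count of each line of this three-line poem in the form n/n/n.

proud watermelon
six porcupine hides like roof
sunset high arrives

5/7/5

Line 1: proud (1), watermelon (4) → 5
Line 2: six (1), porcupine (3), hides (1), like (1), roof (1) → 7
Line 3: sunset (2), high (1), arrives (2) → 5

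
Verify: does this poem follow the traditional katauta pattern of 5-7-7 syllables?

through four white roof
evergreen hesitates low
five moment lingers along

No

Line 1: through(1) + four(1) + white(1) + roof(1) = 4 (expected 5)
Line 2: evergreen(3) + hesitates(3) + low(1) = 7 ✓
Line 3: five(1) + moment(2) + lingers(2) + along(2) = 7 ✓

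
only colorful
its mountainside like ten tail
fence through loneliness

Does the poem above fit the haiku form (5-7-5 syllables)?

Yes

Line 1: only (2), colorful (3) → 5 ✓
Line 2: its (1), mountainside (3), like (1), ten (1), tail (1) → 7 ✓
Line 3: fence (1), through (1), loneliness (3) → 5 ✓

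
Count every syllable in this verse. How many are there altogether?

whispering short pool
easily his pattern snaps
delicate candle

Line 1: whispering (3), short (1), pool (1) → 5
Line 2: easily (3), his (1), pattern (2), snaps (1) → 7
Line 3: delicate (3), candle (2) → 5
Total: 5 + 7 + 5 = 17

17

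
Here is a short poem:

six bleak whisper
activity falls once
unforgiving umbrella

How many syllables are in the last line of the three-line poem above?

The last line: unforgiving(4) + umbrella(3) = 7

7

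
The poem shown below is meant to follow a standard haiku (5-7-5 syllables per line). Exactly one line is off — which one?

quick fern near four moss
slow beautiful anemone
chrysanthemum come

Line 1: quick (1), fern (1), near (1), four (1), moss (1) → 5 ✓
Line 2: slow (1), beautiful (3), anemone (4) → 8 (expected 7)
Line 3: chrysanthemum (4), come (1) → 5 ✓

Line 2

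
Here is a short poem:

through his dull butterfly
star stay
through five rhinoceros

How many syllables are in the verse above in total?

14

Line 1: through (1), his (1), dull (1), butterfly (3) → 6
Line 2: star (1), stay (1) → 2
Line 3: through (1), five (1), rhinoceros (4) → 6
Total: 6 + 2 + 6 = 14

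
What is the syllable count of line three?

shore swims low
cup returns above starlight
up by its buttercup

6

Line three: up(1) + by(1) + its(1) + buttercup(3) = 6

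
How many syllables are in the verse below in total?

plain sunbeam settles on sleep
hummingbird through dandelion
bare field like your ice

20

Line 1: plain(1) + sunbeam(2) + settles(2) + on(1) + sleep(1) = 7
Line 2: hummingbird(3) + through(1) + dandelion(4) = 8
Line 3: bare(1) + field(1) + like(1) + your(1) + ice(1) = 5
Total: 7 + 8 + 5 = 20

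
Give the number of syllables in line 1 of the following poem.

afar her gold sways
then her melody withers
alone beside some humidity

5

Line 1: "afar her gold sways": 2+1+1+1 = 5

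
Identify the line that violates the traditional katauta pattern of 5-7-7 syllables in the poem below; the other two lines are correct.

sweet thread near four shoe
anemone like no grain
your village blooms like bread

Line 3

Line 1: "sweet thread near four shoe": 1+1+1+1+1 = 5 ✓
Line 2: "anemone like no grain": 4+1+1+1 = 7 ✓
Line 3: "your village blooms like bread": 1+2+1+1+1 = 6 (expected 7)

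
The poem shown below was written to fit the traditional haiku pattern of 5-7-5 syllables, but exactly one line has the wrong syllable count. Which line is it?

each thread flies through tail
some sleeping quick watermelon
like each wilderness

Line 2

Line 1: each (1), thread (1), flies (1), through (1), tail (1) → 5 ✓
Line 2: some (1), sleeping (2), quick (1), watermelon (4) → 8 (expected 7)
Line 3: like (1), each (1), wilderness (3) → 5 ✓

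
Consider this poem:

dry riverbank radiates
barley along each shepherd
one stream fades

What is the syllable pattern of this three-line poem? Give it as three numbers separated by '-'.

7-7-3

Line 1: dry (1), riverbank (3), radiates (3) → 7
Line 2: barley (2), along (2), each (1), shepherd (2) → 7
Line 3: one (1), stream (1), fades (1) → 3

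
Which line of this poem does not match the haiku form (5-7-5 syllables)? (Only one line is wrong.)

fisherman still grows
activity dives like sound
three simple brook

The third line

Line 1: fisherman (3), still (1), grows (1) → 5 ✓
Line 2: activity (4), dives (1), like (1), sound (1) → 7 ✓
Line 3: three (1), simple (2), brook (1) → 4 (expected 5)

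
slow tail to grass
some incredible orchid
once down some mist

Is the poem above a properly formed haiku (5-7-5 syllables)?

No

Line 1: "slow tail to grass": 1+1+1+1 = 4 (expected 5)
Line 2: "some incredible orchid": 1+4+2 = 7 ✓
Line 3: "once down some mist": 1+1+1+1 = 4 (expected 5)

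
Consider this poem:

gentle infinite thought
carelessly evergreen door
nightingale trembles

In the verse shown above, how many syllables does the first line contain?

The first line: gentle(2) + infinite(3) + thought(1) = 6

6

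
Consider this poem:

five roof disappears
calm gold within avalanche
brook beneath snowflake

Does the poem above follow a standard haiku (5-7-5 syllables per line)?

Line 1: five (1), roof (1), disappears (3) → 5 ✓
Line 2: calm (1), gold (1), within (2), avalanche (3) → 7 ✓
Line 3: brook (1), beneath (2), snowflake (2) → 5 ✓

Yes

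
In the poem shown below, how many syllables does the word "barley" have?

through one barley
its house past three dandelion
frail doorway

2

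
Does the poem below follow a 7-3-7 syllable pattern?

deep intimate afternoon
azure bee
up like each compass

Line 1: "deep intimate afternoon": 1+3+3 = 7 ✓
Line 2: "azure bee": 2+1 = 3 ✓
Line 3: "up like each compass": 1+1+1+2 = 5 (expected 7)

No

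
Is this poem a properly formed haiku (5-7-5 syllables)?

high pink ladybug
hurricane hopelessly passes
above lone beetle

No

Line 1: high(1) + pink(1) + ladybug(3) = 5 ✓
Line 2: hurricane(3) + hopelessly(3) + passes(2) = 8 (expected 7)
Line 3: above(2) + lone(1) + beetle(2) = 5 ✓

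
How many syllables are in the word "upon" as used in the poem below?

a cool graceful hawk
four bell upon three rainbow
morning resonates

2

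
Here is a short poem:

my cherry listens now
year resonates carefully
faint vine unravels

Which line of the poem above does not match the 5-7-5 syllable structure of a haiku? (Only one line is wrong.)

Line 1

Line 1: my(1) + cherry(2) + listens(2) + now(1) = 6 (expected 5)
Line 2: year(1) + resonates(3) + carefully(3) = 7 ✓
Line 3: faint(1) + vine(1) + unravels(3) = 5 ✓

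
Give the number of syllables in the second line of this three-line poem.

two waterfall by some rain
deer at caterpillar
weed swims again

The second line: "deer at caterpillar": 1+1+4 = 6

6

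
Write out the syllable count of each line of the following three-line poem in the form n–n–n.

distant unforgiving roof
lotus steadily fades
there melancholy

7–6–5

Line 1: distant(2) + unforgiving(4) + roof(1) = 7
Line 2: lotus(2) + steadily(3) + fades(1) = 6
Line 3: there(1) + melancholy(4) = 5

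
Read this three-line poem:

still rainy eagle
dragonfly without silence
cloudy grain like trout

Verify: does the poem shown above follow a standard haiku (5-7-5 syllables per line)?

Yes

Line 1: still(1) + rainy(2) + eagle(2) = 5 ✓
Line 2: dragonfly(3) + without(2) + silence(2) = 7 ✓
Line 3: cloudy(2) + grain(1) + like(1) + trout(1) = 5 ✓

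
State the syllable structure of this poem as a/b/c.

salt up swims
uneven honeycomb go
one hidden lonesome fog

Line 1: salt (1), up (1), swims (1) → 3
Line 2: uneven (3), honeycomb (3), go (1) → 7
Line 3: one (1), hidden (2), lonesome (2), fog (1) → 6

3/7/6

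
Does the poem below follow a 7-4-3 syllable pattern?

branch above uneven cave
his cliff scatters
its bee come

Line 1: branch (1), above (2), uneven (3), cave (1) → 7 ✓
Line 2: his (1), cliff (1), scatters (2) → 4 ✓
Line 3: its (1), bee (1), come (1) → 3 ✓

Yes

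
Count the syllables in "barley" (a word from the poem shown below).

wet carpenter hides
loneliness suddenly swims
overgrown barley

2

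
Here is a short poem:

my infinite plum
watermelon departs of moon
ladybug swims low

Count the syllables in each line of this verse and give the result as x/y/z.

5/8/5

Line 1: "my infinite plum": 1+3+1 = 5
Line 2: "watermelon departs of moon": 4+2+1+1 = 8
Line 3: "ladybug swims low": 3+1+1 = 5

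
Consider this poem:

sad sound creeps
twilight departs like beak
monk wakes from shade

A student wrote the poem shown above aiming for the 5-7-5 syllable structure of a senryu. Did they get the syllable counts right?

Line 1: sad(1) + sound(1) + creeps(1) = 3 (expected 5)
Line 2: twilight(2) + departs(2) + like(1) + beak(1) = 6 (expected 7)
Line 3: monk(1) + wakes(1) + from(1) + shade(1) = 4 (expected 5)

No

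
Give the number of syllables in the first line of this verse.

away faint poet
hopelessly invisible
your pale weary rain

5

The first line: away(2) + faint(1) + poet(2) = 5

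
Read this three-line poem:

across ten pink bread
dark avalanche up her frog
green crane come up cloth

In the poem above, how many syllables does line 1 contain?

5

Line 1: across(2) + ten(1) + pink(1) + bread(1) = 5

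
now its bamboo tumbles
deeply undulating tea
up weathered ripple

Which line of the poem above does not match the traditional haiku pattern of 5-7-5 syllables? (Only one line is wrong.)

Line 1: now (1), its (1), bamboo (2), tumbles (2) → 6 (expected 5)
Line 2: deeply (2), undulating (4), tea (1) → 7 ✓
Line 3: up (1), weathered (2), ripple (2) → 5 ✓

Line 1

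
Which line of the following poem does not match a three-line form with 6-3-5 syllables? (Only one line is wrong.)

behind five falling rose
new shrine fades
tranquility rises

Line 1: "behind five falling rose": 2+1+2+1 = 6 ✓
Line 2: "new shrine fades": 1+1+1 = 3 ✓
Line 3: "tranquility rises": 4+2 = 6 (expected 5)

Line 3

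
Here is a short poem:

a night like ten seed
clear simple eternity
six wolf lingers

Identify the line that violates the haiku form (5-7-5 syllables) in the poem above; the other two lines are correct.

The third line

Line 1: a (1), night (1), like (1), ten (1), seed (1) → 5 ✓
Line 2: clear (1), simple (2), eternity (4) → 7 ✓
Line 3: six (1), wolf (1), lingers (2) → 4 (expected 5)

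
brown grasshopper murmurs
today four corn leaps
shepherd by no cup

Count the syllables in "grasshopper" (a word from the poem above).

3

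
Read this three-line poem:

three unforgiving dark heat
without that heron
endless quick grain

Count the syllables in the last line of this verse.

4

The last line: endless (2), quick (1), grain (1) → 4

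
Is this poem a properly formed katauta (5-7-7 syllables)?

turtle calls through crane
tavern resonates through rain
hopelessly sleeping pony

Line 1: turtle (2), calls (1), through (1), crane (1) → 5 ✓
Line 2: tavern (2), resonates (3), through (1), rain (1) → 7 ✓
Line 3: hopelessly (3), sleeping (2), pony (2) → 7 ✓

Yes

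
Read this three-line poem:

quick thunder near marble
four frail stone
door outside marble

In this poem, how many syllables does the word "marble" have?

2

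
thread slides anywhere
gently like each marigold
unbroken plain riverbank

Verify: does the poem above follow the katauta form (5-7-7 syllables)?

Line 1: "thread slides anywhere": 1+1+3 = 5 ✓
Line 2: "gently like each marigold": 2+1+1+3 = 7 ✓
Line 3: "unbroken plain riverbank": 3+1+3 = 7 ✓

Yes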